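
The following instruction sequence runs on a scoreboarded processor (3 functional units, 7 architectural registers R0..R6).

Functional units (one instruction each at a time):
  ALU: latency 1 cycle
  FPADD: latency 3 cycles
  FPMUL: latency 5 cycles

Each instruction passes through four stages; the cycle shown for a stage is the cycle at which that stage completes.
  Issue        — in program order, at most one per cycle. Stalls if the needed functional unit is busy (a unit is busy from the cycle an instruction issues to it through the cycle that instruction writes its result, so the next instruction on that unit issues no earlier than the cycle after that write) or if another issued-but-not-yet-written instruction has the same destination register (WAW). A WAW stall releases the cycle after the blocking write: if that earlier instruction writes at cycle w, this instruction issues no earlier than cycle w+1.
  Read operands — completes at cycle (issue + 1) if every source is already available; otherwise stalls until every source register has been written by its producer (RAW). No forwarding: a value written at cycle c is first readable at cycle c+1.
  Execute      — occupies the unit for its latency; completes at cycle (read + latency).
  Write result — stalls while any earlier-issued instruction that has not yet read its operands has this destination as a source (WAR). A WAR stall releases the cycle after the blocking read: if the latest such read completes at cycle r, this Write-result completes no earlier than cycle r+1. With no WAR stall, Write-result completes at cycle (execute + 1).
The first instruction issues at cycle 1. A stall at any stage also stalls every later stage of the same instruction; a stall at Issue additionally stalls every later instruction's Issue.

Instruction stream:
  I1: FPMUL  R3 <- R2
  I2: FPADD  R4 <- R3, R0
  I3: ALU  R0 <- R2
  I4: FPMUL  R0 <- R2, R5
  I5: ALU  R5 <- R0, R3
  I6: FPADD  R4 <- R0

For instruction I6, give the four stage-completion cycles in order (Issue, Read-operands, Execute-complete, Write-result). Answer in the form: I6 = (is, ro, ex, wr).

t=1  I1→FPMUL
t=2  I1 RO | I2→FPADD
t=3  I3→ALU
t=4  I3 RO
t=5  I3 EX
t=7  I1 EX
t=8  I1 WR R3
t=9  I2 RO
t=10  I3 WR R0
t=11  I4→FPMUL
t=12  I2 EX | I4 RO | I5→ALU
t=13  I2 WR R4
t=14  I6→FPADD
t=17  I4 EX
t=18  I4 WR R0
t=19  I5 RO | I6 RO
t=20  I5 EX
t=21  I5 WR R5
t=22  I6 EX
t=23  I6 WR R4

I6 = (14, 19, 22, 23)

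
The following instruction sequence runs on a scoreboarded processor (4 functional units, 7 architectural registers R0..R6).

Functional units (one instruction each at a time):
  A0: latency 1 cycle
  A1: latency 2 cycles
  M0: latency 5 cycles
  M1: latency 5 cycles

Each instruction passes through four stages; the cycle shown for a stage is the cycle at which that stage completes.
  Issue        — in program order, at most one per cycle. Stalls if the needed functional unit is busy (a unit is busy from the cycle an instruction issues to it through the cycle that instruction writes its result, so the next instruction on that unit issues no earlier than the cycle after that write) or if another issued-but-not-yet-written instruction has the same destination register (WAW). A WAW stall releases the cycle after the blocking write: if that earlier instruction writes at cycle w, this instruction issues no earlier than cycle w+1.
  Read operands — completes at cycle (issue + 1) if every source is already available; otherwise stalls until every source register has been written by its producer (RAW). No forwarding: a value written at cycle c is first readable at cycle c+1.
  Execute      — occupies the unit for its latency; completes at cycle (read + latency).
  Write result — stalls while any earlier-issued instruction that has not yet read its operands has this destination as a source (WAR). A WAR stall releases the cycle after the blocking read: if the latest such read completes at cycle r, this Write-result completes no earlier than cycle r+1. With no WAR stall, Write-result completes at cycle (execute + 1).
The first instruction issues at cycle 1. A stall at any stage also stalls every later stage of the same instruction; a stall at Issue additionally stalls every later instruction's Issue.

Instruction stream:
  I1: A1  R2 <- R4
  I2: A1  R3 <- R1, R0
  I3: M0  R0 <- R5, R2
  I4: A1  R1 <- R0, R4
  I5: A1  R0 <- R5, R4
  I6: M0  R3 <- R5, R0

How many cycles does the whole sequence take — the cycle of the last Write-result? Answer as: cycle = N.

cycle 1: I1→A1
cycle 2: I1 RO
cycle 4: I1 EX
cycle 5: I1 WR R2
cycle 6: I2→A1
cycle 7: I2 RO; I3→M0
cycle 8: I3 RO
cycle 9: I2 EX
cycle 10: I2 WR R3
cycle 11: I4→A1
cycle 13: I3 EX
cycle 14: I3 WR R0
cycle 15: I4 RO
cycle 17: I4 EX
cycle 18: I4 WR R1
cycle 19: I5→A1
cycle 20: I5 RO; I6→M0
cycle 22: I5 EX
cycle 23: I5 WR R0
cycle 24: I6 RO
cycle 29: I6 EX
cycle 30: I6 WR R3

cycle = 30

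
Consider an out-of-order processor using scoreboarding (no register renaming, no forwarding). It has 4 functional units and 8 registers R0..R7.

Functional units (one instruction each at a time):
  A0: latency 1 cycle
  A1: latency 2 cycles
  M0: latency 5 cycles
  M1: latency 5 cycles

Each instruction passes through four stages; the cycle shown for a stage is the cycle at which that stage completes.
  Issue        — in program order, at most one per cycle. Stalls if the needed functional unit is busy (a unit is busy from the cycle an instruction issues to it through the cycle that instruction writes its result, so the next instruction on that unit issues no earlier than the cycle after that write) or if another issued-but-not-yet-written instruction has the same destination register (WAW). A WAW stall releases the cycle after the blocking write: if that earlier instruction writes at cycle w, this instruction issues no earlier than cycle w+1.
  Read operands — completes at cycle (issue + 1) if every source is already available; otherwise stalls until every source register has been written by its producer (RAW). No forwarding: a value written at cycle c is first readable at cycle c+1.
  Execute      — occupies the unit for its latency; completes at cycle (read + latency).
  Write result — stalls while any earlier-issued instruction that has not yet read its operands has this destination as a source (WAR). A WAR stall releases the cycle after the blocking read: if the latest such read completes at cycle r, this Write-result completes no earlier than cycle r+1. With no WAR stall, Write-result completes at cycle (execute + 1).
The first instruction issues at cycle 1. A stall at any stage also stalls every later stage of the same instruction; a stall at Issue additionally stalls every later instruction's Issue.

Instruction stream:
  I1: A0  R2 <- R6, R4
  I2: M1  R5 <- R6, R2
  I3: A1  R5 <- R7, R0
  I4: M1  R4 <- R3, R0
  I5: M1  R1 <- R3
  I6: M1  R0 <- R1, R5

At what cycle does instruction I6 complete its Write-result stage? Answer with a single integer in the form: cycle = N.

cycle = 36

1) issue 1, read 2, done 3, write 4
2) issue 2, read 5, done 10, write 11  <RAW R2: wait I1 write@4>
3) issue 12, read 13, done 15, write 16  <WAW R5: wait I2 write@11>
4) issue 13, read 14, done 19, write 20
5) issue 21, read 22, done 27, write 28  <struct: M1 busy until I4 writes@20>
6) issue 29, read 30, done 35, write 36  <struct: M1 busy until I5 writes@28>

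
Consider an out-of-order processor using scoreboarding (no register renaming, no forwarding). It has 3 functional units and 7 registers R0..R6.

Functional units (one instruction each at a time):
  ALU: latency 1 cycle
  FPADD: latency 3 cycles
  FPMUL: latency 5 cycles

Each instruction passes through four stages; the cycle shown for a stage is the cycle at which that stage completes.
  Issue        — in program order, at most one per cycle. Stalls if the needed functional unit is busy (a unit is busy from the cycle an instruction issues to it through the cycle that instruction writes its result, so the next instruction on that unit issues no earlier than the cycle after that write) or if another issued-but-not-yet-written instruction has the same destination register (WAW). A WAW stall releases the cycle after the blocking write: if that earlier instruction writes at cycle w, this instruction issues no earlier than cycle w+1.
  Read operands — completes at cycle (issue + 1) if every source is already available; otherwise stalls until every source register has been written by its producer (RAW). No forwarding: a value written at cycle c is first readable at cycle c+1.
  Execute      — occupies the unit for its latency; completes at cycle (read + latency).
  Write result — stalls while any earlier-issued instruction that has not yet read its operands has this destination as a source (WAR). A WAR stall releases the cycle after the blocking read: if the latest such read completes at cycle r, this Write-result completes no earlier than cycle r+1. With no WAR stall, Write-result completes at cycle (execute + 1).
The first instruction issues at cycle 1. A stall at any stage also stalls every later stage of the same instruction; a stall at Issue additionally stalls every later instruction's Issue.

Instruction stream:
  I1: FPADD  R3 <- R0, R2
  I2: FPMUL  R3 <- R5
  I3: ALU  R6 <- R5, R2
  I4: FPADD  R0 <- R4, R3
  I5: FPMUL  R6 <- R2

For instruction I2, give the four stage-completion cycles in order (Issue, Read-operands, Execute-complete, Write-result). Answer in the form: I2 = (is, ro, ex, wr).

I2 = (7, 8, 13, 14)

c1: I1→FPADD
c2: I1 RO
c5: I1 EX
c6: I1 WR R3
c7: I2→FPMUL
c8: I2 RO, I3→ALU
c9: I3 RO, I4→FPADD
c10: I3 EX
c11: I3 WR R6
c13: I2 EX
c14: I2 WR R3
c15: I4 RO, I5→FPMUL
c16: I5 RO
c18: I4 EX
c19: I4 WR R0
c21: I5 EX
c22: I5 WR R6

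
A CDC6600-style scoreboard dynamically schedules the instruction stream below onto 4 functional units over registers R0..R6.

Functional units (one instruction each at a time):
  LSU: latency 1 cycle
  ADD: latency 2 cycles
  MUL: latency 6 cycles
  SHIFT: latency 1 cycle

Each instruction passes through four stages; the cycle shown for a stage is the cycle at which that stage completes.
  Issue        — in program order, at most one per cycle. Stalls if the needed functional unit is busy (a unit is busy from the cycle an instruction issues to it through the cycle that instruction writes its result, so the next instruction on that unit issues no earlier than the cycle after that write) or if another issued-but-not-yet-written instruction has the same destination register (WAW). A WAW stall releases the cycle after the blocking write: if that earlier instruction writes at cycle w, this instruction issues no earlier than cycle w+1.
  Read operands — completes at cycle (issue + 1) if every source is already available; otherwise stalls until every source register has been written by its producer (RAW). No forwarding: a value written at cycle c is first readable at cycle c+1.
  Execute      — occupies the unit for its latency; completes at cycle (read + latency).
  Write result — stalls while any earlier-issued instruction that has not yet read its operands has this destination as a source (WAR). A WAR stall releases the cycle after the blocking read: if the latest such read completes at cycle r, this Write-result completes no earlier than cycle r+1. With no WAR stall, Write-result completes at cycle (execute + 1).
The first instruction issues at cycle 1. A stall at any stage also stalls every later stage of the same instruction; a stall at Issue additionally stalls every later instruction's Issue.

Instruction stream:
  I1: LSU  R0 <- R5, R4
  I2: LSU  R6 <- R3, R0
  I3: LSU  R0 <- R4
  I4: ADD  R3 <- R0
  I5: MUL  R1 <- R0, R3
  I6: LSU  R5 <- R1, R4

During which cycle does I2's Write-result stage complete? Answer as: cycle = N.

cycle = 8

I1  is:1  ro:2  ex:3  wr:4
I2  is:5  ro:6  ex:7  wr:8  — struct: LSU busy until I1 writes@4
I3  is:9  ro:10  ex:11  wr:12  — struct: LSU busy until I2 writes@8
I4  is:10  ro:13  ex:15  wr:16  — RAW R0: wait I3 write@12
I5  is:11  ro:17  ex:23  wr:24  — RAW R3: wait I4 write@16
I6  is:13  ro:25  ex:26  wr:27  — struct: LSU busy until I3 writes@12, RAW R1: wait I5 write@24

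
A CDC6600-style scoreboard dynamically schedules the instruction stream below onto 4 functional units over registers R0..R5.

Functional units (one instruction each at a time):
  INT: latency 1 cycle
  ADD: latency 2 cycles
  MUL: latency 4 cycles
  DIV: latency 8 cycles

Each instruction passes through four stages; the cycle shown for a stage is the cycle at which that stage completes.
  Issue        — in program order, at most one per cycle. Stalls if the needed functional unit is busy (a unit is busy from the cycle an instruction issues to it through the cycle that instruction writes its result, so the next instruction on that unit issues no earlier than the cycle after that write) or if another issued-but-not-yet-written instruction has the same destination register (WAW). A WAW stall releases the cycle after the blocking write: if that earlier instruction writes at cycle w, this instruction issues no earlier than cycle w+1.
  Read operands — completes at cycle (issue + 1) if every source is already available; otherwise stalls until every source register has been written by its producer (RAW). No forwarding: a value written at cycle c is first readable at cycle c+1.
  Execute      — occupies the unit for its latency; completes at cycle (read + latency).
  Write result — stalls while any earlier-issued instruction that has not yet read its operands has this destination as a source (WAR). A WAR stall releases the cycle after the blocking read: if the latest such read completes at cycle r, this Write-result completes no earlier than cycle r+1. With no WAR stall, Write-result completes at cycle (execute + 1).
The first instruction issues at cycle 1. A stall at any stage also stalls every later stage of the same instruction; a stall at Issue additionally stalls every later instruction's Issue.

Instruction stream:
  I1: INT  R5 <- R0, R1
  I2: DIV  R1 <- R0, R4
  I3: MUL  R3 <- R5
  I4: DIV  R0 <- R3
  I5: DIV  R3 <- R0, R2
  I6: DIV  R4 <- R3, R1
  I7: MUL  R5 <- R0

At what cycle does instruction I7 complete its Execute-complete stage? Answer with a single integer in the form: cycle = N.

c1: I1→INT
c2: I1 RO; I2→DIV
c3: I1 EX; I2 RO; I3→MUL
c4: I1 WR R5
c5: I3 RO
c9: I3 EX
c10: I3 WR R3
c11: I2 EX
c12: I2 WR R1
c13: I4→DIV
c14: I4 RO
c22: I4 EX
c23: I4 WR R0
c24: I5→DIV
c25: I5 RO
c33: I5 EX
c34: I5 WR R3
c35: I6→DIV
c36: I6 RO; I7→MUL
c37: I7 RO
c41: I7 EX
c42: I7 WR R5
c44: I6 EX
c45: I6 WR R4

cycle = 41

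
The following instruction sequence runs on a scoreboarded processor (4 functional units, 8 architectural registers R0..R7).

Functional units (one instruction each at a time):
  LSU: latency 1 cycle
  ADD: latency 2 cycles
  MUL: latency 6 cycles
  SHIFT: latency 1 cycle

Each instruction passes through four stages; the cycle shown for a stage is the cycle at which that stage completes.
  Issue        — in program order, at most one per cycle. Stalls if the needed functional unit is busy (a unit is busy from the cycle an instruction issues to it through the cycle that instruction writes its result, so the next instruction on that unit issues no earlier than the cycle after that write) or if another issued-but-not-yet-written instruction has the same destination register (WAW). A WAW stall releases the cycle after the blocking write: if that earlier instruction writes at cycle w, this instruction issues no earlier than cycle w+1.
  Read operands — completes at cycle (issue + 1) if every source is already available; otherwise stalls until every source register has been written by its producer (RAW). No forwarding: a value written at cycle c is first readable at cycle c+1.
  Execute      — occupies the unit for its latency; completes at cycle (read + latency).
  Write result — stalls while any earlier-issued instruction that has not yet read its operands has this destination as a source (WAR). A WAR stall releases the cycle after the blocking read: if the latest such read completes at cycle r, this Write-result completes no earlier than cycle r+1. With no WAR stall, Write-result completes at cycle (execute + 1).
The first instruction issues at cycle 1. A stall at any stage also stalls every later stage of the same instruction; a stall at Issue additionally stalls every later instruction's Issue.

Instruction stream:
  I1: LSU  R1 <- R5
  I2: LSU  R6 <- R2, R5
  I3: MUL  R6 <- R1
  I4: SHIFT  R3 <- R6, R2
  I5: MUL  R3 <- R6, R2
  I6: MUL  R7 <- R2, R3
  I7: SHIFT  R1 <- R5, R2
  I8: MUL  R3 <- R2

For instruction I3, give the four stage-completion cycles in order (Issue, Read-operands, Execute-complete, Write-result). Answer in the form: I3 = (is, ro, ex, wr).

I1 -> (1, 2, 3, 4)
I2 -> (5, 6, 7, 8)  // struct: LSU busy until I1 writes@4
I3 -> (9, 10, 16, 17)  // WAW R6: wait I2 write@8
I4 -> (10, 18, 19, 20)  // RAW R6: wait I3 write@17
I5 -> (21, 22, 28, 29)  // WAW R3: wait I4 write@20
I6 -> (30, 31, 37, 38)  // struct: MUL busy until I5 writes@29
I7 -> (31, 32, 33, 34)
I8 -> (39, 40, 46, 47)  // struct: MUL busy until I6 writes@38

I3 = (9, 10, 16, 17)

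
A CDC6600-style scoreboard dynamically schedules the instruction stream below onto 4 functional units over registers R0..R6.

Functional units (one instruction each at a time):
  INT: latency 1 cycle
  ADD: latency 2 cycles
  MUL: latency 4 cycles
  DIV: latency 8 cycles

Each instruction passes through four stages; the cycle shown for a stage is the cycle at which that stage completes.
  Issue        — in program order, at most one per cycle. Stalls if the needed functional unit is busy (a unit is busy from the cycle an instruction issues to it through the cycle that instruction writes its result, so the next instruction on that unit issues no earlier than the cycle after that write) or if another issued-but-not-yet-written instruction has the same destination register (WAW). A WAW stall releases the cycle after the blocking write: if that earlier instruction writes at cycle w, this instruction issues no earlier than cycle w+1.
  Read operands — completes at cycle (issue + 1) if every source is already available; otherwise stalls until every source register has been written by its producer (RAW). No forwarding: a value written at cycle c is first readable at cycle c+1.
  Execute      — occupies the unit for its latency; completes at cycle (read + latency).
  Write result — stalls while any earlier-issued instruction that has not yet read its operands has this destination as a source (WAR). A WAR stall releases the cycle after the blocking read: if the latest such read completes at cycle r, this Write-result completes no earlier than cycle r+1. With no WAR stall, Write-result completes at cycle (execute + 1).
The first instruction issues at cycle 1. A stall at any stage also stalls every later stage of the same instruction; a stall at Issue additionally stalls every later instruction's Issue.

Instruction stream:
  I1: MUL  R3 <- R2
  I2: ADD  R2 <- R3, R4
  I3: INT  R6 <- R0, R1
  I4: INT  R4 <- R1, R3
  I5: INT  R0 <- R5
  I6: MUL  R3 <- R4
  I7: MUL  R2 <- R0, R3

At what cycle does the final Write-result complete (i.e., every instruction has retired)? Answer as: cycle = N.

cycle = 25

I1  is:1  ro:2  ex:6  wr:7
I2  is:2  ro:8  ex:10  wr:11  — RAW R3: wait I1 write@7
I3  is:3  ro:4  ex:5  wr:6
I4  is:7  ro:8  ex:9  wr:10  — struct: INT busy until I3 writes@6
I5  is:11  ro:12  ex:13  wr:14  — struct: INT busy until I4 writes@10
I6  is:12  ro:13  ex:17  wr:18
I7  is:19  ro:20  ex:24  wr:25  — struct: MUL busy until I6 writes@18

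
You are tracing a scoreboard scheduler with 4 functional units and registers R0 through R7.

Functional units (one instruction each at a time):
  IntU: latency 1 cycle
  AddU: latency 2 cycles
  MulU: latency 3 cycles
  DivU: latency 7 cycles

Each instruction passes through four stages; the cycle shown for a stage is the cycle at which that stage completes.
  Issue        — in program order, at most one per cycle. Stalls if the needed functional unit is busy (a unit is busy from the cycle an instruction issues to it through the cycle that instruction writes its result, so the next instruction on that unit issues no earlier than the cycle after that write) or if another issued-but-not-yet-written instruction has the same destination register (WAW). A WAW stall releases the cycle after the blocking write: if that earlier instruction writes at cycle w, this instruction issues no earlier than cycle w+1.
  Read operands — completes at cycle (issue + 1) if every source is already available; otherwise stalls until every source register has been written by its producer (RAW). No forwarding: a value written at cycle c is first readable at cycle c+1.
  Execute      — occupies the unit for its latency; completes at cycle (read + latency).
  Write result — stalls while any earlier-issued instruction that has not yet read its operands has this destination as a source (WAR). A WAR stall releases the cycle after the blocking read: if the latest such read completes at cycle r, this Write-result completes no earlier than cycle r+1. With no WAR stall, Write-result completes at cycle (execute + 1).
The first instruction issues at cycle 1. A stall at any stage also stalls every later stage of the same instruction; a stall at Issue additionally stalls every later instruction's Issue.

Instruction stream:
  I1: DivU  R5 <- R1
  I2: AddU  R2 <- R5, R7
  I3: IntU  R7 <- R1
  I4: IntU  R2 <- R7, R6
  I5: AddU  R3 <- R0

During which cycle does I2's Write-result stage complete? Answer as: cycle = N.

[1] I1 dispatched to DivU
[2] I1 operands ready; I2 dispatched to AddU
[3] I3 dispatched to IntU
[4] I3 operands ready
[5] I3 complete
[9] I1 complete
[10] R5←I1
[11] I2 operands ready
[12] R7←I3
[13] I2 complete
[14] R2←I2
[15] I4 dispatched to IntU
[16] I4 operands ready; I5 dispatched to AddU
[17] I4 complete; I5 operands ready
[18] R2←I4
[19] I5 complete
[20] R3←I5

cycle = 14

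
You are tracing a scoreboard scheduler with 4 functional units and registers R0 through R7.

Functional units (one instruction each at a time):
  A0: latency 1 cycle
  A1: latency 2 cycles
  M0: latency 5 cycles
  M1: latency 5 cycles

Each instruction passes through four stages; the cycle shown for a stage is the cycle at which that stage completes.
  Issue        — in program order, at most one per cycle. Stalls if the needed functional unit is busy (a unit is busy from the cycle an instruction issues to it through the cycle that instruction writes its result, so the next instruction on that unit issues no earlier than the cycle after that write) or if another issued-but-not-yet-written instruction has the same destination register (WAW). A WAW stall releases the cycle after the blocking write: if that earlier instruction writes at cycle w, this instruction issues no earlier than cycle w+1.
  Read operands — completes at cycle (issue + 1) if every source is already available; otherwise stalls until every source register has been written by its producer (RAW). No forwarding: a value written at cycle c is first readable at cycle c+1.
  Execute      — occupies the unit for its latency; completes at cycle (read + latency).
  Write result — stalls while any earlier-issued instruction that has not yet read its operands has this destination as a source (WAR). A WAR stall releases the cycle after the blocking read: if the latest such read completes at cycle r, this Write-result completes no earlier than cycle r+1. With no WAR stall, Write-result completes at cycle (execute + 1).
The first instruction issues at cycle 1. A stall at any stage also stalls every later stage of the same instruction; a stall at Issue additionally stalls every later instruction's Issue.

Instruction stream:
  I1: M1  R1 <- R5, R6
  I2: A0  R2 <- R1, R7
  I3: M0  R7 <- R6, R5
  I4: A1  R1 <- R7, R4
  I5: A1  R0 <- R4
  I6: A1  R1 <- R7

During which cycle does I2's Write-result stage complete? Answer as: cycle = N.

cycle = 11

I1 -> (1, 2, 7, 8)
I2 -> (2, 9, 10, 11)  // RAW R1: wait I1 write@8
I3 -> (3, 4, 9, 10)
I4 -> (9, 11, 13, 14)  // WAW R1: wait I1 write@8, RAW R7: wait I3 write@10
I5 -> (15, 16, 18, 19)  // struct: A1 busy until I4 writes@14
I6 -> (20, 21, 23, 24)  // struct: A1 busy until I5 writes@19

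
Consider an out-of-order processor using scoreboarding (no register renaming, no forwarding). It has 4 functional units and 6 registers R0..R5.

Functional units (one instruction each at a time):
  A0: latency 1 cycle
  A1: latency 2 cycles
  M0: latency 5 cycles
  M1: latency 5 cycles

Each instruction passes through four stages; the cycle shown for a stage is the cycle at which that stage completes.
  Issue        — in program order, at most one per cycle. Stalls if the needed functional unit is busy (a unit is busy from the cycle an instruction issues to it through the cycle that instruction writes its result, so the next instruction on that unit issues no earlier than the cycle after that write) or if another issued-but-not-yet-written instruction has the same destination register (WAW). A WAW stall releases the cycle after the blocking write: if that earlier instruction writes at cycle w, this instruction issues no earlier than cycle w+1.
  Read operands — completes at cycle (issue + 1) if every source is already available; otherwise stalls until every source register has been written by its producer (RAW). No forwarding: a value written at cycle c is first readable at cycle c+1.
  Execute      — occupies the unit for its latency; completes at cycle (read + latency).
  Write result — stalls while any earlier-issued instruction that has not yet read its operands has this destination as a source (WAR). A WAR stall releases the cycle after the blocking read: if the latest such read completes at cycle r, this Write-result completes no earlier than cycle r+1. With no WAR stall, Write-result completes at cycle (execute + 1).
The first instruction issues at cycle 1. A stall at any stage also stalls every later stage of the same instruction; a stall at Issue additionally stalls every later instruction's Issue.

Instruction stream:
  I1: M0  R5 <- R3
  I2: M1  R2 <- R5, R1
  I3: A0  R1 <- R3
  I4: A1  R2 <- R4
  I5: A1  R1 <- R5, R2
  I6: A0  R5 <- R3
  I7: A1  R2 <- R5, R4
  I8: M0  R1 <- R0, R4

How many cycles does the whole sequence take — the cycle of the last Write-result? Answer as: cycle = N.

[I1] 1/2/7/8
[I2] 2/9/14/15  (RAW R5: wait I1 write@8)
[I3] 3/4/5/10  (WAR R1: wait I2 read@9)
[I4] 16/17/19/20  (WAW R2: wait I2 write@15)
[I5] 21/22/24/25  (struct: A1 busy until I4 writes@20)
[I6] 22/23/24/25
[I7] 26/27/29/30  (struct: A1 busy until I5 writes@25)
[I8] 27/28/33/34

cycle = 34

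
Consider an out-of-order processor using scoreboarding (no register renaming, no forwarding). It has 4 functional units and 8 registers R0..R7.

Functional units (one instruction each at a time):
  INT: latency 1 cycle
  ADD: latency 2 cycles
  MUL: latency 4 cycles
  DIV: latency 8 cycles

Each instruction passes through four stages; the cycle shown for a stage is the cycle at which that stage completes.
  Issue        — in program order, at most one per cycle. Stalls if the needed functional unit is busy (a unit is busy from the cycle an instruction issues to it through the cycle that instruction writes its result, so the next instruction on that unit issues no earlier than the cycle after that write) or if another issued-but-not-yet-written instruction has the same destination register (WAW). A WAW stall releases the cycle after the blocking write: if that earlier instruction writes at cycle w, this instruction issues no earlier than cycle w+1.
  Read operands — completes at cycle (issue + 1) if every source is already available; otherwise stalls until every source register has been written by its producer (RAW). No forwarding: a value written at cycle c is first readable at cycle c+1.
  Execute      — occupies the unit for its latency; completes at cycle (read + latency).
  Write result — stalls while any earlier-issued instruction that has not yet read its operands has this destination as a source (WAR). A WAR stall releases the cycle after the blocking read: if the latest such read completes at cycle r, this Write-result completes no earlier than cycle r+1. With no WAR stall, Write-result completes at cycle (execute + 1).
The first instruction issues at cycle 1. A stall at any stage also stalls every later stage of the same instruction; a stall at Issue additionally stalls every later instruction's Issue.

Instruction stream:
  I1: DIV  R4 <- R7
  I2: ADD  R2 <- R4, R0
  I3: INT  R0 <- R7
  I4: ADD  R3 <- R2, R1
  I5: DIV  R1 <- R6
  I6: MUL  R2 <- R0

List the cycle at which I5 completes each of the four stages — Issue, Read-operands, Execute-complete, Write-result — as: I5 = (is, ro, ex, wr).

I5 = (17, 18, 26, 27)

t=1  I1 issues→DIV
t=2  I1 reads, I2 issues→ADD
t=3  I3 issues→INT
t=4  I3 reads
t=5  I3 exec-done
t=10  I1 exec-done
t=11  I1 writes R4
t=12  I2 reads
t=13  I3 writes R0
t=14  I2 exec-done
t=15  I2 writes R2
t=16  I4 issues→ADD
t=17  I4 reads, I5 issues→DIV
t=18  I5 reads, I6 issues→MUL
t=19  I4 exec-done, I6 reads
t=20  I4 writes R3
t=23  I6 exec-done
t=24  I6 writes R2
t=26  I5 exec-done
t=27  I5 writes R1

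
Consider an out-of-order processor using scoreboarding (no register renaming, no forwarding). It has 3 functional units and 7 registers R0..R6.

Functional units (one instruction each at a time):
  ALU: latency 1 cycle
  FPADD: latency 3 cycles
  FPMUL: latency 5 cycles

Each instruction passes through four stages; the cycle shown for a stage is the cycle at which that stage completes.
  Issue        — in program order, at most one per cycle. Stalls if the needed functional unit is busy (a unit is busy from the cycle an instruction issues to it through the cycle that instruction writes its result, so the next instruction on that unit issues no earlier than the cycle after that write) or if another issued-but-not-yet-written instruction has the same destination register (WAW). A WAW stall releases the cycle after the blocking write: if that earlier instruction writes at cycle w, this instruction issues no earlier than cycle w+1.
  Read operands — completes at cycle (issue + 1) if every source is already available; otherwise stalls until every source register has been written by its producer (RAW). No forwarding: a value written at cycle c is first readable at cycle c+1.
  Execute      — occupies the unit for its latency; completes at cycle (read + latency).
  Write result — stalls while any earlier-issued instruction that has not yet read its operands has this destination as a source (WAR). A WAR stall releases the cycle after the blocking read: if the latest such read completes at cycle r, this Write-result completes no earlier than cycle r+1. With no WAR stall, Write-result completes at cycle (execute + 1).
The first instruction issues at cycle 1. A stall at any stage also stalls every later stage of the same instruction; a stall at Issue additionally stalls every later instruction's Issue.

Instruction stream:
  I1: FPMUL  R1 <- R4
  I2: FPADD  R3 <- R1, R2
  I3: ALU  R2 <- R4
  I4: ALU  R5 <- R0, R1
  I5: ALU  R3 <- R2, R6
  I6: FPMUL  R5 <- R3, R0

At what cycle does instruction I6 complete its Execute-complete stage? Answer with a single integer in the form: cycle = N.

c1: issue I1 (FPMUL)
c2: I1 read-ops; issue I2 (FPADD)
c3: issue I3 (ALU)
c4: I3 read-ops
c5: I3 finished on ALU
c7: I1 finished on FPMUL
c8: I1→R1
c9: I2 read-ops
c10: I3→R2
c11: issue I4 (ALU)
c12: I2 finished on FPADD; I4 read-ops
c13: I2→R3; I4 finished on ALU
c14: I4→R5
c15: issue I5 (ALU)
c16: I5 read-ops; issue I6 (FPMUL)
c17: I5 finished on ALU
c18: I5→R3
c19: I6 read-ops
c24: I6 finished on FPMUL
c25: I6→R5

cycle = 24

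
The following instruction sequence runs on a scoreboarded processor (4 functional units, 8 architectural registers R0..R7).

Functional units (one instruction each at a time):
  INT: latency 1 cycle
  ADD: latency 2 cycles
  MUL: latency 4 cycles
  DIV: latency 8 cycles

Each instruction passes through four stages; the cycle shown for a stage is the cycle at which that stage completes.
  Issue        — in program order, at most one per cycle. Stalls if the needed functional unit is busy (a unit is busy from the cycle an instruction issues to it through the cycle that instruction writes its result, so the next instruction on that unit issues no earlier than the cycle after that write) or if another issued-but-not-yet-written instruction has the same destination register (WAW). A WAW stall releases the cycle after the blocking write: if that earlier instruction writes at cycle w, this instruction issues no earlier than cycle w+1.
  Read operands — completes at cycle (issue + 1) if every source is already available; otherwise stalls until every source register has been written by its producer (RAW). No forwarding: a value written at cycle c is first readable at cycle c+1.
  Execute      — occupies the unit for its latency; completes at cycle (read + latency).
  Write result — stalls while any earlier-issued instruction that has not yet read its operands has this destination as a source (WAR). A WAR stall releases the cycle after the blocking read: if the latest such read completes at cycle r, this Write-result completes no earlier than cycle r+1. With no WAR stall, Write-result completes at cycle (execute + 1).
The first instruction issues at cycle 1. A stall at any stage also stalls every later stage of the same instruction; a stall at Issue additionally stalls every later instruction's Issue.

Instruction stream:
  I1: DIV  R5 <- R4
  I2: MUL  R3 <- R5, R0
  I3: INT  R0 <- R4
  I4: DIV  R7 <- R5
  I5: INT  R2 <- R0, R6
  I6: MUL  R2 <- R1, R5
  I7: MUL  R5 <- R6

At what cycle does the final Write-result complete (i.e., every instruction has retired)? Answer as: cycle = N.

cycle = 31

I1  is:1  ro:2  ex:10  wr:11
I2  is:2  ro:12  ex:16  wr:17  — RAW R5: wait I1 write@11
I3  is:3  ro:4  ex:5  wr:13  — WAR R0: wait I2 read@12
I4  is:12  ro:13  ex:21  wr:22  — struct: DIV busy until I1 writes@11
I5  is:14  ro:15  ex:16  wr:17  — struct: INT busy until I3 writes@13
I6  is:18  ro:19  ex:23  wr:24  — WAW R2: wait I5 write@17
I7  is:25  ro:26  ex:30  wr:31  — struct: MUL busy until I6 writes@24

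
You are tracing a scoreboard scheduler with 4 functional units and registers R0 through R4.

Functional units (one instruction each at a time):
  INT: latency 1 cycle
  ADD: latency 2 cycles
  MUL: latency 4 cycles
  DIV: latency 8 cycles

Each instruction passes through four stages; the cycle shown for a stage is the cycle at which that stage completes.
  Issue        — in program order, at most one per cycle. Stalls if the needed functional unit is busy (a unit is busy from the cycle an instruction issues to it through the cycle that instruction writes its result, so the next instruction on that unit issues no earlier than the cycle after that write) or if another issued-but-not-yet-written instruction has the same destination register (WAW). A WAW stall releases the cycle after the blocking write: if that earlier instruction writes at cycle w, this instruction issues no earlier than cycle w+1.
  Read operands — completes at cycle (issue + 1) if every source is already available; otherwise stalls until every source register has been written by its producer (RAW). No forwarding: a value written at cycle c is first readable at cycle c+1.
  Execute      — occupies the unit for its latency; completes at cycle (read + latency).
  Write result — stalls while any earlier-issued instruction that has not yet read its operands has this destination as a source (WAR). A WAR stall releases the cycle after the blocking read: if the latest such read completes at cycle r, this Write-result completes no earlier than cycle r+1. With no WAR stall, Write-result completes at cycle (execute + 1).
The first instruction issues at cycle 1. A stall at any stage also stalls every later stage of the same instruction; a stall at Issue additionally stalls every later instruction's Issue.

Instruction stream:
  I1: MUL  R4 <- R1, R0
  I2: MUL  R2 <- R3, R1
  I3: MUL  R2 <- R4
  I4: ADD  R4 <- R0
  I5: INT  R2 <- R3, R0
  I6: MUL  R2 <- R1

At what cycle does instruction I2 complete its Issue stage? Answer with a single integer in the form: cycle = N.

cycle = 8

[I1] 1/2/6/7
[I2] 8/9/13/14  (struct: MUL busy until I1 writes@7)
[I3] 15/16/20/21  (struct: MUL busy until I2 writes@14)
[I4] 16/17/19/20
[I5] 22/23/24/25  (WAW R2: wait I3 write@21)
[I6] 26/27/31/32  (WAW R2: wait I5 write@25)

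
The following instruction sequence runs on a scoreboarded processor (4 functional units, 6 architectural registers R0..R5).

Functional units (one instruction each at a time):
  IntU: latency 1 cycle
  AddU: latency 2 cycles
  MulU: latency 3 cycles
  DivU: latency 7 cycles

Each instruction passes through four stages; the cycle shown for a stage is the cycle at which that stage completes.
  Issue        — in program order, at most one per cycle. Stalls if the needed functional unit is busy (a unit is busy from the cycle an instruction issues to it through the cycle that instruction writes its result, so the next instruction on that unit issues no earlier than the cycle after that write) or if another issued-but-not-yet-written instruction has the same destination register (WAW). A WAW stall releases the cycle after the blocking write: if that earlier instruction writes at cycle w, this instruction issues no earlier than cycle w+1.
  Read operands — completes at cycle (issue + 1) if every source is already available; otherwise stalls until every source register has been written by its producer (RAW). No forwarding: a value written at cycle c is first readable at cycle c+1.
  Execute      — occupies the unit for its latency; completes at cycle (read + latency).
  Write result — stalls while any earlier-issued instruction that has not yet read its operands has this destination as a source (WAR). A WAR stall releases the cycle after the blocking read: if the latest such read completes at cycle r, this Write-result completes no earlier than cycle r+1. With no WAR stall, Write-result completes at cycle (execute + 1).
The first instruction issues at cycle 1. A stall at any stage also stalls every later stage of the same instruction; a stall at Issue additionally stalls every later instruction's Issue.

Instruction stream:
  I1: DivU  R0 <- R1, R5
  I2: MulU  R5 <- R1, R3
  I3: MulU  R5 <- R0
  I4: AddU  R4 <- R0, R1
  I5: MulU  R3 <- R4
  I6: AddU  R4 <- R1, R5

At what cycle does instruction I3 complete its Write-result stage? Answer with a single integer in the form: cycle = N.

cycle 1: I1 issues→DivU
cycle 2: I1 reads, I2 issues→MulU
cycle 3: I2 reads
cycle 6: I2 exec-done
cycle 7: I2 writes R5
cycle 8: I3 issues→MulU
cycle 9: I1 exec-done, I4 issues→AddU
cycle 10: I1 writes R0
cycle 11: I3 reads, I4 reads
cycle 13: I4 exec-done
cycle 14: I3 exec-done, I4 writes R4
cycle 15: I3 writes R5
cycle 16: I5 issues→MulU
cycle 17: I5 reads, I6 issues→AddU
cycle 18: I6 reads
cycle 20: I5 exec-done, I6 exec-done
cycle 21: I5 writes R3, I6 writes R4

cycle = 15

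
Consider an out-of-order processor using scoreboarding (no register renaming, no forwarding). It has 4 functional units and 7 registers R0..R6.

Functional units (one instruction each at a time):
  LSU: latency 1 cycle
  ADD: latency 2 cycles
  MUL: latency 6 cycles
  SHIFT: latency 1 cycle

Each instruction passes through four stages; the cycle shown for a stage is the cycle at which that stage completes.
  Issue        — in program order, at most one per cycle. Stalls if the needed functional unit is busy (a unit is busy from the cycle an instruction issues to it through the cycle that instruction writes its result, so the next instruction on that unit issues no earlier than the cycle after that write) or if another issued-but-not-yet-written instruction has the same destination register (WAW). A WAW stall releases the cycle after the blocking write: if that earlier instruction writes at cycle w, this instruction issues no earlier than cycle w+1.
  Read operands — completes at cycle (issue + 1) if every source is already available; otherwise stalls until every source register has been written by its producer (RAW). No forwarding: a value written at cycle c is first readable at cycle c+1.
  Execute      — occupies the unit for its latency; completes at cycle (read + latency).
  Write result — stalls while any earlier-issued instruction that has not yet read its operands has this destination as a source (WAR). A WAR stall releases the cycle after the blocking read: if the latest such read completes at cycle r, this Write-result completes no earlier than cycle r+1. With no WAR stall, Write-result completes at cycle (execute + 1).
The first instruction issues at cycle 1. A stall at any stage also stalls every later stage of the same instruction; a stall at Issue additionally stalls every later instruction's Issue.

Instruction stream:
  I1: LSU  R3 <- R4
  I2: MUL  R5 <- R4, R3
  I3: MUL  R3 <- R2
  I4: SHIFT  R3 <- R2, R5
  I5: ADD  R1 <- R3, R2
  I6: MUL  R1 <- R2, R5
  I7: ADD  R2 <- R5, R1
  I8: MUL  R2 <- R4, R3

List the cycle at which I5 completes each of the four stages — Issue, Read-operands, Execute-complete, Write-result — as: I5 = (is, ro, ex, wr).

I5 = (23, 26, 28, 29)

t=1  issue I1 (LSU)
t=2  I1 read-ops; issue I2 (MUL)
t=3  I1 finished on LSU
t=4  I1→R3
t=5  I2 read-ops
t=11  I2 finished on MUL
t=12  I2→R5
t=13  issue I3 (MUL)
t=14  I3 read-ops
t=20  I3 finished on MUL
t=21  I3→R3
t=22  issue I4 (SHIFT)
t=23  I4 read-ops; issue I5 (ADD)
t=24  I4 finished on SHIFT
t=25  I4→R3
t=26  I5 read-ops
t=28  I5 finished on ADD
t=29  I5→R1
t=30  issue I6 (MUL)
t=31  I6 read-ops; issue I7 (ADD)
t=37  I6 finished on MUL
t=38  I6→R1
t=39  I7 read-ops
t=41  I7 finished on ADD
t=42  I7→R2
t=43  issue I8 (MUL)
t=44  I8 read-ops
t=50  I8 finished on MUL
t=51  I8→R2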